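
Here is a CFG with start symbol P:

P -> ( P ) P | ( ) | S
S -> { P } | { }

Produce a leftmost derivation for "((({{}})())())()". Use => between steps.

P => (P)P => ((P)P)P => (((P)P)P)P => (((S)P)P)P => ((({P})P)P)P => ((({S})P)P)P => ((({{}})P)P)P => ((({{}})())P)P => ((({{}})())())P => ((({{}})())())()

P => (P)P   [P -> ( P ) P]
(P)P => ((P)P)P   [P -> ( P ) P]
((P)P)P => (((P)P)P)P   [P -> ( P ) P]
(((P)P)P)P => (((S)P)P)P   [P -> S]
(((S)P)P)P => ((({P})P)P)P   [S -> { P }]
((({P})P)P)P => ((({S})P)P)P   [P -> S]
((({S})P)P)P => ((({{}})P)P)P   [S -> { }]
((({{}})P)P)P => ((({{}})())P)P   [P -> ( )]
((({{}})())P)P => ((({{}})())())P   [P -> ( )]
((({{}})())())P => ((({{}})())())()   [P -> ( )]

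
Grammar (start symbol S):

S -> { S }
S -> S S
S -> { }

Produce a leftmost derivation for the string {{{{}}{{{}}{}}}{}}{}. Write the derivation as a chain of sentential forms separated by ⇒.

S ⇒ SS ⇒ {S}S ⇒ {SS}S ⇒ {{S}S}S ⇒ {{SS}S}S ⇒ {{{S}S}S}S ⇒ {{{{}}S}S}S ⇒ {{{{}}{S}}S}S ⇒ {{{{}}{SS}}S}S ⇒ {{{{}}{{S}S}}S}S ⇒ {{{{}}{{{}}S}}S}S ⇒ {{{{}}{{{}}{}}}S}S ⇒ {{{{}}{{{}}{}}}{}}S ⇒ {{{{}}{{{}}{}}}{}}{}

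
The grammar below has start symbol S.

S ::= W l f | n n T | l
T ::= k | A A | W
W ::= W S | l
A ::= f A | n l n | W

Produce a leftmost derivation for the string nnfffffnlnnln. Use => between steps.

S=>nnT=>nnAA=>nnfAA=>nnffAA=>nnfffAA=>nnffffAA=>nnfffffAA=>nnfffffnlnA=>nnfffffnlnnln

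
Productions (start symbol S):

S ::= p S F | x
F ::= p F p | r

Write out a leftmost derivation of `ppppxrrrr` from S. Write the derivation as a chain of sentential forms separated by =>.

S => pSF => ppSFF => pppSFFF => ppppSFFFF => ppppxFFFF => ppppxrFFF => ppppxrrFF => ppppxrrrF => ppppxrrrr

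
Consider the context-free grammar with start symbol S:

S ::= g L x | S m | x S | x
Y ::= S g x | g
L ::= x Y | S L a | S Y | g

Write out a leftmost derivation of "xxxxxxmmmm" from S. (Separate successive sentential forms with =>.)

S => xS => xSm => xSmm => xxSmm => xxSmmm => xxxSmmm => xxxxSmmm => xxxxSmmmm => xxxxxSmmmm => xxxxxxmmmm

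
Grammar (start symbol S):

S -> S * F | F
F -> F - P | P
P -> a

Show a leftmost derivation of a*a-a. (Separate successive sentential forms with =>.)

S => S*F => F*F => P*F => a*F => a*F-P => a*P-P => a*a-P => a*a-a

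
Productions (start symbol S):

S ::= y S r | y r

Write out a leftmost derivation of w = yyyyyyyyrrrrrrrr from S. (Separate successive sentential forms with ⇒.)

S ⇒ ySr ⇒ yySrr ⇒ yyySrrr ⇒ yyyySrrrr ⇒ yyyyySrrrrr ⇒ yyyyyySrrrrrr ⇒ yyyyyyySrrrrrrr ⇒ yyyyyyyyrrrrrrrr

S ⇒ ySr   [S ::= y S r]
ySr ⇒ yySrr   [S ::= y S r]
yySrr ⇒ yyySrrr   [S ::= y S r]
yyySrrr ⇒ yyyySrrrr   [S ::= y S r]
yyyySrrrr ⇒ yyyyySrrrrr   [S ::= y S r]
yyyyySrrrrr ⇒ yyyyyySrrrrrr   [S ::= y S r]
yyyyyySrrrrrr ⇒ yyyyyyySrrrrrrr   [S ::= y S r]
yyyyyyySrrrrrrr ⇒ yyyyyyyyrrrrrrrr   [S ::= y r]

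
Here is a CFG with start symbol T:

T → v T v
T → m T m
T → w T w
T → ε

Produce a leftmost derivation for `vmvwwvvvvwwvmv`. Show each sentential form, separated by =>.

T => vTv => vmTmv => vmvTvmv => vmvwTwvmv => vmvwwTwwvmv => vmvwwvTvwwvmv => vmvwwvvTvvwwvmv => vmvwwvvvvwwvmv

T => vTv   [T → v T v]
vTv => vmTmv   [T → m T m]
vmTmv => vmvTvmv   [T → v T v]
vmvTvmv => vmvwTwvmv   [T → w T w]
vmvwTwvmv => vmvwwTwwvmv   [T → w T w]
vmvwwTwwvmv => vmvwwvTvwwvmv   [T → v T v]
vmvwwvTvwwvmv => vmvwwvvTvvwwvmv   [T → v T v]
vmvwwvvTvvwwvmv => vmvwwvvvvwwvmv   [T → ε]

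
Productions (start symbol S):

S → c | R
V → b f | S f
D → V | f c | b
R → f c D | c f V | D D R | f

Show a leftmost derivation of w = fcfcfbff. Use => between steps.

S => R   [S → R]
R => DDR   [R → D D R]
DDR => VDR   [D → V]
VDR => SfDR   [V → S f]
SfDR => RfDR   [S → R]
RfDR => fcDfDR   [R → f c D]
fcDfDR => fcfcfDR   [D → f c]
fcfcfDR => fcfcfVR   [D → V]
fcfcfVR => fcfcfbfR   [V → b f]
fcfcfbfR => fcfcfbff   [R → f]

S => R => DDR => VDR => SfDR => RfDR => fcDfDR => fcfcfDR => fcfcfVR => fcfcfbfR => fcfcfbff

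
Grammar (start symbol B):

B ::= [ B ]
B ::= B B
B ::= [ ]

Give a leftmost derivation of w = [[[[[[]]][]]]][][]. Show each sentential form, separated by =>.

B => BB   [B ::= B B]
BB => BBB   [B ::= B B]
BBB => [B]BB   [B ::= [ B ]]
[B]BB => [[B]]BB   [B ::= [ B ]]
[[B]]BB => [[[B]]]BB   [B ::= [ B ]]
[[[B]]]BB => [[[BB]]]BB   [B ::= B B]
[[[BB]]]BB => [[[[B]B]]]BB   [B ::= [ B ]]
[[[[B]B]]]BB => [[[[[B]]B]]]BB   [B ::= [ B ]]
[[[[[B]]B]]]BB => [[[[[[]]]B]]]BB   [B ::= [ ]]
[[[[[[]]]B]]]BB => [[[[[[]]][]]]]BB   [B ::= [ ]]
[[[[[[]]][]]]]BB => [[[[[[]]][]]]][]B   [B ::= [ ]]
[[[[[[]]][]]]][]B => [[[[[[]]][]]]][][]   [B ::= [ ]]

B=>BB=>BBB=>[B]BB=>[[B]]BB=>[[[B]]]BB=>[[[BB]]]BB=>[[[[B]B]]]BB=>[[[[[B]]B]]]BB=>[[[[[[]]]B]]]BB=>[[[[[[]]][]]]]BB=>[[[[[[]]][]]]][]B=>[[[[[[]]][]]]][][]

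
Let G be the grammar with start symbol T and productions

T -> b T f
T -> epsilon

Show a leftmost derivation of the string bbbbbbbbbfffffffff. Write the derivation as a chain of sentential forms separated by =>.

T=>bTf=>bbTff=>bbbTfff=>bbbbTffff=>bbbbbTfffff=>bbbbbbTffffff=>bbbbbbbTfffffff=>bbbbbbbbTffffffff=>bbbbbbbbbTfffffffff=>bbbbbbbbbfffffffff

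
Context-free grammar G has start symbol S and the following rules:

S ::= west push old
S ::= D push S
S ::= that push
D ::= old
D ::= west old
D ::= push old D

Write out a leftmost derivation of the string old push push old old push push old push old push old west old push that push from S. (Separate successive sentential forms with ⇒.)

S ⇒ D push S ⇒ old push S ⇒ old push D push S ⇒ old push push old D push S ⇒ old push push old old push S ⇒ old push push old old push D push S ⇒ old push push old old push push old D push S ⇒ old push push old old push push old push old D push S ⇒ old push push old old push push old push old push old D push S ⇒ old push push old old push push old push old push old west old push S ⇒ old push push old old push push old push old push old west old push that push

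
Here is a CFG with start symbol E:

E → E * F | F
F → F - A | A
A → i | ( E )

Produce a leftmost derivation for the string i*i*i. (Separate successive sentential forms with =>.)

E => E*F   [E → E * F]
E*F => E*F*F   [E → E * F]
E*F*F => F*F*F   [E → F]
F*F*F => A*F*F   [F → A]
A*F*F => i*F*F   [A → i]
i*F*F => i*A*F   [F → A]
i*A*F => i*i*F   [A → i]
i*i*F => i*i*A   [F → A]
i*i*A => i*i*i   [A → i]

E => E*F => E*F*F => F*F*F => A*F*F => i*F*F => i*A*F => i*i*F => i*i*A => i*i*i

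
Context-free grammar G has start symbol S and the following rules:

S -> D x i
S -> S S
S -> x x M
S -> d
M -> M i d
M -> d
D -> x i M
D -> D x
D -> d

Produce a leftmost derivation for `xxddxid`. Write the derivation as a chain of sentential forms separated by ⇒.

S ⇒ SS ⇒ xxMS ⇒ xxdS ⇒ xxdSS ⇒ xxdDxiS ⇒ xxddxiS ⇒ xxddxid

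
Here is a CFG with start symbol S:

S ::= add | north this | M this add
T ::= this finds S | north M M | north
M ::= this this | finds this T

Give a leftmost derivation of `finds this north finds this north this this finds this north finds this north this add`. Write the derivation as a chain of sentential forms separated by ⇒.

S ⇒ M this add ⇒ finds this T this add ⇒ finds this north M M this add ⇒ finds this north finds this T M this add ⇒ finds this north finds this north M M M this add ⇒ finds this north finds this north this this M M this add ⇒ finds this north finds this north this this finds this T M this add ⇒ finds this north finds this north this this finds this north M this add ⇒ finds this north finds this north this this finds this north finds this T this add ⇒ finds this north finds this north this this finds this north finds this north this add

S ⇒ M this add   [S ::= M this add]
M this add ⇒ finds this T this add   [M ::= finds this T]
finds this T this add ⇒ finds this north M M this add   [T ::= north M M]
finds this north M M this add ⇒ finds this north finds this T M this add   [M ::= finds this T]
finds this north finds this T M this add ⇒ finds this north finds this north M M M this add   [T ::= north M M]
finds this north finds this north M M M this add ⇒ finds this north finds this north this this M M this add   [M ::= this this]
finds this north finds this north this this M M this add ⇒ finds this north finds this north this this finds this T M this add   [M ::= finds this T]
finds this north finds this north this this finds this T M this add ⇒ finds this north finds this north this this finds this north M this add   [T ::= north]
finds this north finds this north this this finds this north M this add ⇒ finds this north finds this north this this finds this north finds this T this add   [M ::= finds this T]
finds this north finds this north this this finds this north finds this T this add ⇒ finds this north finds this north this this finds this north finds this north this add   [T ::= north]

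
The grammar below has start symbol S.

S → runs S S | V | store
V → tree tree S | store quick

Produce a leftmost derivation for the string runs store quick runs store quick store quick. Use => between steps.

S => runs S S => runs V S => runs store quick S => runs store quick runs S S => runs store quick runs V S => runs store quick runs store quick S => runs store quick runs store quick V => runs store quick runs store quick store quick

S => runs S S   [S → runs S S]
runs S S => runs V S   [S → V]
runs V S => runs store quick S   [V → store quick]
runs store quick S => runs store quick runs S S   [S → runs S S]
runs store quick runs S S => runs store quick runs V S   [S → V]
runs store quick runs V S => runs store quick runs store quick S   [V → store quick]
runs store quick runs store quick S => runs store quick runs store quick V   [S → V]
runs store quick runs store quick V => runs store quick runs store quick store quick   [V → store quick]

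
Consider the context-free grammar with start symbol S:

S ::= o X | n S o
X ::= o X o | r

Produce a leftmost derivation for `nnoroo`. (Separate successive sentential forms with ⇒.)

S ⇒ nSo   [S ::= n S o]
nSo ⇒ nnSoo   [S ::= n S o]
nnSoo ⇒ nnoXoo   [S ::= o X]
nnoXoo ⇒ nnoroo   [X ::= r]

S ⇒ nSo ⇒ nnSoo ⇒ nnoXoo ⇒ nnoroo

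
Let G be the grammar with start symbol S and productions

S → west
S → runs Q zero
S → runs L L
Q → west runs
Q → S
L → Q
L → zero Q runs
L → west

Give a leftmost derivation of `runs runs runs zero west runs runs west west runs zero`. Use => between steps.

S => runs Q zero => runs S zero => runs runs L L zero => runs runs Q L zero => runs runs S L zero => runs runs runs L L L zero => runs runs runs zero Q runs L L zero => runs runs runs zero west runs runs L L zero => runs runs runs zero west runs runs west L zero => runs runs runs zero west runs runs west Q zero => runs runs runs zero west runs runs west west runs zero

S => runs Q zero   [S → runs Q zero]
runs Q zero => runs S zero   [Q → S]
runs S zero => runs runs L L zero   [S → runs L L]
runs runs L L zero => runs runs Q L zero   [L → Q]
runs runs Q L zero => runs runs S L zero   [Q → S]
runs runs S L zero => runs runs runs L L L zero   [S → runs L L]
runs runs runs L L L zero => runs runs runs zero Q runs L L zero   [L → zero Q runs]
runs runs runs zero Q runs L L zero => runs runs runs zero west runs runs L L zero   [Q → west runs]
runs runs runs zero west runs runs L L zero => runs runs runs zero west runs runs west L zero   [L → west]
runs runs runs zero west runs runs west L zero => runs runs runs zero west runs runs west Q zero   [L → Q]
runs runs runs zero west runs runs west Q zero => runs runs runs zero west runs runs west west runs zero   [Q → west runs]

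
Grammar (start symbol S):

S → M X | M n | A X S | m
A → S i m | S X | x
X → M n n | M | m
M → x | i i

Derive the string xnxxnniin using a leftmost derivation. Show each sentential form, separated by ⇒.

S ⇒ AXS   [S → A X S]
AXS ⇒ SXXS   [A → S X]
SXXS ⇒ MnXXS   [S → M n]
MnXXS ⇒ xnXXS   [M → x]
xnXXS ⇒ xnMXS   [X → M]
xnMXS ⇒ xnxXS   [M → x]
xnxXS ⇒ xnxMnnS   [X → M n n]
xnxMnnS ⇒ xnxxnnS   [M → x]
xnxxnnS ⇒ xnxxnnMn   [S → M n]
xnxxnnMn ⇒ xnxxnniin   [M → i i]

S⇒AXS⇒SXXS⇒MnXXS⇒xnXXS⇒xnMXS⇒xnxXS⇒xnxMnnS⇒xnxxnnS⇒xnxxnnMn⇒xnxxnniin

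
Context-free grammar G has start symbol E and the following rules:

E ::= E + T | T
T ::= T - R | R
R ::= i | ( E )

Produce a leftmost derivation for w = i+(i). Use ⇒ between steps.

E⇒E+T⇒T+T⇒R+T⇒i+T⇒i+R⇒i+(E)⇒i+(T)⇒i+(R)⇒i+(i)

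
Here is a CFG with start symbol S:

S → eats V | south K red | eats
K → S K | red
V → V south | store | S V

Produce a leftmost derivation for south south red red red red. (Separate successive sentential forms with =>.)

S => south K red   [S → south K red]
south K red => south S K red   [K → S K]
south S K red => south south K red K red   [S → south K red]
south south K red K red => south south red red K red   [K → red]
south south red red K red => south south red red red red   [K → red]

S => south K red => south S K red => south south K red K red => south south red red K red => south south red red red red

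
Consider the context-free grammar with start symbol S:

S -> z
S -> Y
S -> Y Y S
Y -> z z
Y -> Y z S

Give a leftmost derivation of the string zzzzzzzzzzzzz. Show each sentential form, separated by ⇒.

S ⇒ YYS ⇒ YzSYS ⇒ YzSzSYS ⇒ YzSzSzSYS ⇒ YzSzSzSzSYS ⇒ zzzSzSzSzSYS ⇒ zzzzzSzSzSYS ⇒ zzzzzzzSzSYS ⇒ zzzzzzzzzSYS ⇒ zzzzzzzzzzYS ⇒ zzzzzzzzzzzzS ⇒ zzzzzzzzzzzzz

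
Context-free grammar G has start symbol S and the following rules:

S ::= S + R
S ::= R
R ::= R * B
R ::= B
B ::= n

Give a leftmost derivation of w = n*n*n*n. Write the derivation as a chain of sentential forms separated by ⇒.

S ⇒ R ⇒ R*B ⇒ R*B*B ⇒ R*B*B*B ⇒ B*B*B*B ⇒ n*B*B*B ⇒ n*n*B*B ⇒ n*n*n*B ⇒ n*n*n*n

S ⇒ R   [S ::= R]
R ⇒ R*B   [R ::= R * B]
R*B ⇒ R*B*B   [R ::= R * B]
R*B*B ⇒ R*B*B*B   [R ::= R * B]
R*B*B*B ⇒ B*B*B*B   [R ::= B]
B*B*B*B ⇒ n*B*B*B   [B ::= n]
n*B*B*B ⇒ n*n*B*B   [B ::= n]
n*n*B*B ⇒ n*n*n*B   [B ::= n]
n*n*n*B ⇒ n*n*n*n   [B ::= n]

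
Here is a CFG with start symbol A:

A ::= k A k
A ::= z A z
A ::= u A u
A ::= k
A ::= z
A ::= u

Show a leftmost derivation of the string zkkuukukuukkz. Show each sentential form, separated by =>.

A => zAz   [A ::= z A z]
zAz => zkAkz   [A ::= k A k]
zkAkz => zkkAkkz   [A ::= k A k]
zkkAkkz => zkkuAukkz   [A ::= u A u]
zkkuAukkz => zkkuuAuukkz   [A ::= u A u]
zkkuuAuukkz => zkkuukAkuukkz   [A ::= k A k]
zkkuukAkuukkz => zkkuukukuukkz   [A ::= u]

A => zAz => zkAkz => zkkAkkz => zkkuAukkz => zkkuuAuukkz => zkkuukAkuukkz => zkkuukukuukkz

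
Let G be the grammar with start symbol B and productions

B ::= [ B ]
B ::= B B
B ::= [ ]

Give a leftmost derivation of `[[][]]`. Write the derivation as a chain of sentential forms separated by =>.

B=>[B]=>[BB]=>[[]B]=>[[][]]

B => [B]   [B ::= [ B ]]
[B] => [BB]   [B ::= B B]
[BB] => [[]B]   [B ::= [ ]]
[[]B] => [[][]]   [B ::= [ ]]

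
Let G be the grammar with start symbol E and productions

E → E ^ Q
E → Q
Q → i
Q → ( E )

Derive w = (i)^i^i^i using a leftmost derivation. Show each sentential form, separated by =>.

E => E^Q => E^Q^Q => E^Q^Q^Q => Q^Q^Q^Q => (E)^Q^Q^Q => (Q)^Q^Q^Q => (i)^Q^Q^Q => (i)^i^Q^Q => (i)^i^i^Q => (i)^i^i^i

E => E^Q   [E → E ^ Q]
E^Q => E^Q^Q   [E → E ^ Q]
E^Q^Q => E^Q^Q^Q   [E → E ^ Q]
E^Q^Q^Q => Q^Q^Q^Q   [E → Q]
Q^Q^Q^Q => (E)^Q^Q^Q   [Q → ( E )]
(E)^Q^Q^Q => (Q)^Q^Q^Q   [E → Q]
(Q)^Q^Q^Q => (i)^Q^Q^Q   [Q → i]
(i)^Q^Q^Q => (i)^i^Q^Q   [Q → i]
(i)^i^Q^Q => (i)^i^i^Q   [Q → i]
(i)^i^i^Q => (i)^i^i^i   [Q → i]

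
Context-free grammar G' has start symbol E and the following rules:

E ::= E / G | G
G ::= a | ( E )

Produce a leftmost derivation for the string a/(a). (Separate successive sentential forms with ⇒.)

E⇒E/G⇒G/G⇒a/G⇒a/(E)⇒a/(G)⇒a/(a)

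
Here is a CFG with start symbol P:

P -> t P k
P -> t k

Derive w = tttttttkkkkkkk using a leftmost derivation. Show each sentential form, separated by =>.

P => tPk   [P -> t P k]
tPk => ttPkk   [P -> t P k]
ttPkk => tttPkkk   [P -> t P k]
tttPkkk => ttttPkkkk   [P -> t P k]
ttttPkkkk => tttttPkkkkk   [P -> t P k]
tttttPkkkkk => ttttttPkkkkkk   [P -> t P k]
ttttttPkkkkkk => tttttttkkkkkkk   [P -> t k]

P=>tPk=>ttPkk=>tttPkkk=>ttttPkkkk=>tttttPkkkkk=>ttttttPkkkkkk=>tttttttkkkkkkk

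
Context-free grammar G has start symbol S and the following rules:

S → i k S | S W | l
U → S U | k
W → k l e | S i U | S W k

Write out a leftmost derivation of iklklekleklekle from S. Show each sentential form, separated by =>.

S => SW => ikSW => ikSWW => ikSWWW => ikSWWWW => iklWWWW => iklkleWWW => iklklekleWW => iklkleklekleW => iklklekleklekle

S => SW   [S → S W]
SW => ikSW   [S → i k S]
ikSW => ikSWW   [S → S W]
ikSWW => ikSWWW   [S → S W]
ikSWWW => ikSWWWW   [S → S W]
ikSWWWW => iklWWWW   [S → l]
iklWWWW => iklkleWWW   [W → k l e]
iklkleWWW => iklklekleWW   [W → k l e]
iklklekleWW => iklkleklekleW   [W → k l e]
iklkleklekleW => iklklekleklekle   [W → k l e]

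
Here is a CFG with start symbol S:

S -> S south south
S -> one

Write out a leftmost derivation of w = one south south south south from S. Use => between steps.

S => S south south   [S -> S south south]
S south south => S south south south south   [S -> S south south]
S south south south south => one south south south south   [S -> one]

S => S south south => S south south south south => one south south south south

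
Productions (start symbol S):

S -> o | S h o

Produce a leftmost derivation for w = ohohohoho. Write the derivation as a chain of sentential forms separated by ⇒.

S ⇒ Sho   [S -> S h o]
Sho ⇒ Shoho   [S -> S h o]
Shoho ⇒ Shohoho   [S -> S h o]
Shohoho ⇒ Shohohoho   [S -> S h o]
Shohohoho ⇒ ohohohoho   [S -> o]

S ⇒ Sho ⇒ Shoho ⇒ Shohoho ⇒ Shohohoho ⇒ ohohohoho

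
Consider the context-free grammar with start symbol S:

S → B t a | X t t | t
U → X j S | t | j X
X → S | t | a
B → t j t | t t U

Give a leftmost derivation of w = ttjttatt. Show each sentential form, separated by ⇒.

S ⇒ Xtt ⇒ Stt ⇒ Btatt ⇒ ttUtatt ⇒ ttjXtatt ⇒ ttjttatt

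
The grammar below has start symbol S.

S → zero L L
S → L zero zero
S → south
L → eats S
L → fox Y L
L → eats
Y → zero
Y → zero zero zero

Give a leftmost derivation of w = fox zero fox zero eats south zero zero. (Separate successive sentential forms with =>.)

S => L zero zero => fox Y L zero zero => fox zero L zero zero => fox zero fox Y L zero zero => fox zero fox zero L zero zero => fox zero fox zero eats S zero zero => fox zero fox zero eats south zero zero

S => L zero zero   [S → L zero zero]
L zero zero => fox Y L zero zero   [L → fox Y L]
fox Y L zero zero => fox zero L zero zero   [Y → zero]
fox zero L zero zero => fox zero fox Y L zero zero   [L → fox Y L]
fox zero fox Y L zero zero => fox zero fox zero L zero zero   [Y → zero]
fox zero fox zero L zero zero => fox zero fox zero eats S zero zero   [L → eats S]
fox zero fox zero eats S zero zero => fox zero fox zero eats south zero zero   [S → south]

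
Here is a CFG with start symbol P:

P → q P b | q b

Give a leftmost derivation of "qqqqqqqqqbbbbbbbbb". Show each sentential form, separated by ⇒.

P ⇒ qPb ⇒ qqPbb ⇒ qqqPbbb ⇒ qqqqPbbbb ⇒ qqqqqPbbbbb ⇒ qqqqqqPbbbbbb ⇒ qqqqqqqPbbbbbbb ⇒ qqqqqqqqPbbbbbbbb ⇒ qqqqqqqqqbbbbbbbbb

P ⇒ qPb   [P → q P b]
qPb ⇒ qqPbb   [P → q P b]
qqPbb ⇒ qqqPbbb   [P → q P b]
qqqPbbb ⇒ qqqqPbbbb   [P → q P b]
qqqqPbbbb ⇒ qqqqqPbbbbb   [P → q P b]
qqqqqPbbbbb ⇒ qqqqqqPbbbbbb   [P → q P b]
qqqqqqPbbbbbb ⇒ qqqqqqqPbbbbbbb   [P → q P b]
qqqqqqqPbbbbbbb ⇒ qqqqqqqqPbbbbbbbb   [P → q P b]
qqqqqqqqPbbbbbbbb ⇒ qqqqqqqqqbbbbbbbbb   [P → q b]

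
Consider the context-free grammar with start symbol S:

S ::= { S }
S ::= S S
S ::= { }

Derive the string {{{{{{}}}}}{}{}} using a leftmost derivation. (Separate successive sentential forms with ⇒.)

S ⇒ {S}   [S ::= { S }]
{S} ⇒ {SS}   [S ::= S S]
{SS} ⇒ {SSS}   [S ::= S S]
{SSS} ⇒ {{S}SS}   [S ::= { S }]
{{S}SS} ⇒ {{{S}}SS}   [S ::= { S }]
{{{S}}SS} ⇒ {{{{S}}}SS}   [S ::= { S }]
{{{{S}}}SS} ⇒ {{{{{S}}}}SS}   [S ::= { S }]
{{{{{S}}}}SS} ⇒ {{{{{{}}}}}SS}   [S ::= { }]
{{{{{{}}}}}SS} ⇒ {{{{{{}}}}}{}S}   [S ::= { }]
{{{{{{}}}}}{}S} ⇒ {{{{{{}}}}}{}{}}   [S ::= { }]

S ⇒ {S} ⇒ {SS} ⇒ {SSS} ⇒ {{S}SS} ⇒ {{{S}}SS} ⇒ {{{{S}}}SS} ⇒ {{{{{S}}}}SS} ⇒ {{{{{{}}}}}SS} ⇒ {{{{{{}}}}}{}S} ⇒ {{{{{{}}}}}{}{}}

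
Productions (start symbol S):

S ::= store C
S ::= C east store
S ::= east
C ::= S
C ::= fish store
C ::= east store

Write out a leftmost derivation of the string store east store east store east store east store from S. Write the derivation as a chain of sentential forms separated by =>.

S => C east store   [S ::= C east store]
C east store => S east store   [C ::= S]
S east store => store C east store   [S ::= store C]
store C east store => store S east store   [C ::= S]
store S east store => store C east store east store   [S ::= C east store]
store C east store east store => store S east store east store   [C ::= S]
store S east store east store => store C east store east store east store   [S ::= C east store]
store C east store east store east store => store east store east store east store east store   [C ::= east store]

S => C east store => S east store => store C east store => store S east store => store C east store east store => store S east store east store => store C east store east store east store => store east store east store east store east store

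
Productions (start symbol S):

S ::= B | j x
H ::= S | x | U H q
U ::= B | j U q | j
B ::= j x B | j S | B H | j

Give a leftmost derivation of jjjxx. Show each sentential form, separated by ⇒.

S ⇒ B ⇒ BH ⇒ jSH ⇒ jBH ⇒ jjSH ⇒ jjjxH ⇒ jjjxx

S ⇒ B   [S ::= B]
B ⇒ BH   [B ::= B H]
BH ⇒ jSH   [B ::= j S]
jSH ⇒ jBH   [S ::= B]
jBH ⇒ jjSH   [B ::= j S]
jjSH ⇒ jjjxH   [S ::= j x]
jjjxH ⇒ jjjxx   [H ::= x]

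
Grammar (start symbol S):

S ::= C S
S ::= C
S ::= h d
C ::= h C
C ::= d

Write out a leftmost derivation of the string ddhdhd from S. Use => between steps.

S=>CS=>dS=>dCS=>ddS=>ddCS=>ddhCS=>ddhdS=>ddhdC=>ddhdhC=>ddhdhd

S => CS   [S ::= C S]
CS => dS   [C ::= d]
dS => dCS   [S ::= C S]
dCS => ddS   [C ::= d]
ddS => ddCS   [S ::= C S]
ddCS => ddhCS   [C ::= h C]
ddhCS => ddhdS   [C ::= d]
ddhdS => ddhdC   [S ::= C]
ddhdC => ddhdhC   [C ::= h C]
ddhdhC => ddhdhd   [C ::= d]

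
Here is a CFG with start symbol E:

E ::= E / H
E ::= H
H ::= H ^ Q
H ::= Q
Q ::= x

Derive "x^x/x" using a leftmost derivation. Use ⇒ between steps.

E ⇒ E/H ⇒ H/H ⇒ H^Q/H ⇒ Q^Q/H ⇒ x^Q/H ⇒ x^x/H ⇒ x^x/Q ⇒ x^x/x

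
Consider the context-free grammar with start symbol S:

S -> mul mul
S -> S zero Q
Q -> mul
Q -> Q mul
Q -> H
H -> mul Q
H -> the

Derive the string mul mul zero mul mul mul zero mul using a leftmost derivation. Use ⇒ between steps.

S ⇒ S zero Q   [S -> S zero Q]
S zero Q ⇒ S zero Q zero Q   [S -> S zero Q]
S zero Q zero Q ⇒ mul mul zero Q zero Q   [S -> mul mul]
mul mul zero Q zero Q ⇒ mul mul zero H zero Q   [Q -> H]
mul mul zero H zero Q ⇒ mul mul zero mul Q zero Q   [H -> mul Q]
mul mul zero mul Q zero Q ⇒ mul mul zero mul H zero Q   [Q -> H]
mul mul zero mul H zero Q ⇒ mul mul zero mul mul Q zero Q   [H -> mul Q]
mul mul zero mul mul Q zero Q ⇒ mul mul zero mul mul mul zero Q   [Q -> mul]
mul mul zero mul mul mul zero Q ⇒ mul mul zero mul mul mul zero mul   [Q -> mul]

S ⇒ S zero Q ⇒ S zero Q zero Q ⇒ mul mul zero Q zero Q ⇒ mul mul zero H zero Q ⇒ mul mul zero mul Q zero Q ⇒ mul mul zero mul H zero Q ⇒ mul mul zero mul mul Q zero Q ⇒ mul mul zero mul mul mul zero Q ⇒ mul mul zero mul mul mul zero mul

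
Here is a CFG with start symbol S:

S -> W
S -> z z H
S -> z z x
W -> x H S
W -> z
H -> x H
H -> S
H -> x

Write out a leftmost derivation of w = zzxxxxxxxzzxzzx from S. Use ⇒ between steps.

S ⇒ zzH   [S -> z z H]
zzH ⇒ zzxH   [H -> x H]
zzxH ⇒ zzxxH   [H -> x H]
zzxxH ⇒ zzxxxH   [H -> x H]
zzxxxH ⇒ zzxxxS   [H -> S]
zzxxxS ⇒ zzxxxW   [S -> W]
zzxxxW ⇒ zzxxxxHS   [W -> x H S]
zzxxxxHS ⇒ zzxxxxxHS   [H -> x H]
zzxxxxxHS ⇒ zzxxxxxxHS   [H -> x H]
zzxxxxxxHS ⇒ zzxxxxxxxS   [H -> x]
zzxxxxxxxS ⇒ zzxxxxxxxzzH   [S -> z z H]
zzxxxxxxxzzH ⇒ zzxxxxxxxzzxH   [H -> x H]
zzxxxxxxxzzxH ⇒ zzxxxxxxxzzxS   [H -> S]
zzxxxxxxxzzxS ⇒ zzxxxxxxxzzxzzx   [S -> z z x]

S⇒zzH⇒zzxH⇒zzxxH⇒zzxxxH⇒zzxxxS⇒zzxxxW⇒zzxxxxHS⇒zzxxxxxHS⇒zzxxxxxxHS⇒zzxxxxxxxS⇒zzxxxxxxxzzH⇒zzxxxxxxxzzxH⇒zzxxxxxxxzzxS⇒zzxxxxxxxzzxzzx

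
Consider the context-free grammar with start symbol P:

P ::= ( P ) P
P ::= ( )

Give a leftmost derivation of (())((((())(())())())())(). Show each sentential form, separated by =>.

P => (P)P => (())P => (())(P)P => (())((P)P)P => (())(((P)P)P)P => (())((((P)P)P)P)P => (())((((())P)P)P)P => (())((((())(P)P)P)P)P => (())((((())(())P)P)P)P => (())((((())(())())P)P)P => (())((((())(())())())P)P => (())((((())(())())())())P => (())((((())(())())())())()

P => (P)P   [P ::= ( P ) P]
(P)P => (())P   [P ::= ( )]
(())P => (())(P)P   [P ::= ( P ) P]
(())(P)P => (())((P)P)P   [P ::= ( P ) P]
(())((P)P)P => (())(((P)P)P)P   [P ::= ( P ) P]
(())(((P)P)P)P => (())((((P)P)P)P)P   [P ::= ( P ) P]
(())((((P)P)P)P)P => (())((((())P)P)P)P   [P ::= ( )]
(())((((())P)P)P)P => (())((((())(P)P)P)P)P   [P ::= ( P ) P]
(())((((())(P)P)P)P)P => (())((((())(())P)P)P)P   [P ::= ( )]
(())((((())(())P)P)P)P => (())((((())(())())P)P)P   [P ::= ( )]
(())((((())(())())P)P)P => (())((((())(())())())P)P   [P ::= ( )]
(())((((())(())())())P)P => (())((((())(())())())())P   [P ::= ( )]
(())((((())(())())())())P => (())((((())(())())())())()   [P ::= ( )]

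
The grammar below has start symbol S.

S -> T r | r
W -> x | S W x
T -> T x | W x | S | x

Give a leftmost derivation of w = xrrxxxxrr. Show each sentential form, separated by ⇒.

S ⇒ Tr ⇒ Sr ⇒ Trr ⇒ Wxrr ⇒ SWxxrr ⇒ TrWxxrr ⇒ xrWxxrr ⇒ xrSWxxxrr ⇒ xrrWxxxrr ⇒ xrrxxxxrr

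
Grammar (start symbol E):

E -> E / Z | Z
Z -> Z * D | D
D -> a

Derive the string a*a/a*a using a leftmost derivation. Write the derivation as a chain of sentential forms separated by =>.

E=>E/Z=>Z/Z=>Z*D/Z=>D*D/Z=>a*D/Z=>a*a/Z=>a*a/Z*D=>a*a/D*D=>a*a/a*D=>a*a/a*a

E => E/Z   [E -> E / Z]
E/Z => Z/Z   [E -> Z]
Z/Z => Z*D/Z   [Z -> Z * D]
Z*D/Z => D*D/Z   [Z -> D]
D*D/Z => a*D/Z   [D -> a]
a*D/Z => a*a/Z   [D -> a]
a*a/Z => a*a/Z*D   [Z -> Z * D]
a*a/Z*D => a*a/D*D   [Z -> D]
a*a/D*D => a*a/a*D   [D -> a]
a*a/a*D => a*a/a*a   [D -> a]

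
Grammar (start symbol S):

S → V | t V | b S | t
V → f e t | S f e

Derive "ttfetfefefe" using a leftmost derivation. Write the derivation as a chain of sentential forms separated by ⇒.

S ⇒ V   [S → V]
V ⇒ Sfe   [V → S f e]
Sfe ⇒ tVfe   [S → t V]
tVfe ⇒ tSfefe   [V → S f e]
tSfefe ⇒ ttVfefe   [S → t V]
ttVfefe ⇒ ttSfefefe   [V → S f e]
ttSfefefe ⇒ ttVfefefe   [S → V]
ttVfefefe ⇒ ttfetfefefe   [V → f e t]

S⇒V⇒Sfe⇒tVfe⇒tSfefe⇒ttVfefe⇒ttSfefefe⇒ttVfefefe⇒ttfetfefefe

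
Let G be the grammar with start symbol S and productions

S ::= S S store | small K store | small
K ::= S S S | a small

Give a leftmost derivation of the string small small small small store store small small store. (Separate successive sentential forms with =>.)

S => small K store => small S S S store => small S S store S S store => small small S store S S store => small small S S store store S S store => small small small S store store S S store => small small small small store store S S store => small small small small store store small S store => small small small small store store small small store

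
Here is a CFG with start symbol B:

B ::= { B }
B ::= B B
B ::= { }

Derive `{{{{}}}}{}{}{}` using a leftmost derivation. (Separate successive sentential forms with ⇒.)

B ⇒ BB ⇒ BBB ⇒ BBBB ⇒ {B}BBB ⇒ {{B}}BBB ⇒ {{{B}}}BBB ⇒ {{{{}}}}BBB ⇒ {{{{}}}}{}BB ⇒ {{{{}}}}{}{}B ⇒ {{{{}}}}{}{}{}

B ⇒ BB   [B ::= B B]
BB ⇒ BBB   [B ::= B B]
BBB ⇒ BBBB   [B ::= B B]
BBBB ⇒ {B}BBB   [B ::= { B }]
{B}BBB ⇒ {{B}}BBB   [B ::= { B }]
{{B}}BBB ⇒ {{{B}}}BBB   [B ::= { B }]
{{{B}}}BBB ⇒ {{{{}}}}BBB   [B ::= { }]
{{{{}}}}BBB ⇒ {{{{}}}}{}BB   [B ::= { }]
{{{{}}}}{}BB ⇒ {{{{}}}}{}{}B   [B ::= { }]
{{{{}}}}{}{}B ⇒ {{{{}}}}{}{}{}   [B ::= { }]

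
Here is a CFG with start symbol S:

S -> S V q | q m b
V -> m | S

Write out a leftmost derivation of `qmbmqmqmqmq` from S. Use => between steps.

S => SVq => SVqVq => SVqVqVq => SVqVqVqVq => qmbVqVqVqVq => qmbmqVqVqVq => qmbmqmqVqVq => qmbmqmqmqVq => qmbmqmqmqmq

S => SVq   [S -> S V q]
SVq => SVqVq   [S -> S V q]
SVqVq => SVqVqVq   [S -> S V q]
SVqVqVq => SVqVqVqVq   [S -> S V q]
SVqVqVqVq => qmbVqVqVqVq   [S -> q m b]
qmbVqVqVqVq => qmbmqVqVqVq   [V -> m]
qmbmqVqVqVq => qmbmqmqVqVq   [V -> m]
qmbmqmqVqVq => qmbmqmqmqVq   [V -> m]
qmbmqmqmqVq => qmbmqmqmqmq   [V -> m]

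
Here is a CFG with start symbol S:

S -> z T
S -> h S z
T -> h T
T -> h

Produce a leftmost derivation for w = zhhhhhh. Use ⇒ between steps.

S ⇒ zT   [S -> z T]
zT ⇒ zhT   [T -> h T]
zhT ⇒ zhhT   [T -> h T]
zhhT ⇒ zhhhT   [T -> h T]
zhhhT ⇒ zhhhhT   [T -> h T]
zhhhhT ⇒ zhhhhhT   [T -> h T]
zhhhhhT ⇒ zhhhhhh   [T -> h]

S ⇒ zT ⇒ zhT ⇒ zhhT ⇒ zhhhT ⇒ zhhhhT ⇒ zhhhhhT ⇒ zhhhhhh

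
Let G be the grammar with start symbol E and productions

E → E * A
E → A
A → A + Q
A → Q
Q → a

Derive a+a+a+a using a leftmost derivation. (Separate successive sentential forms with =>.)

E=>A=>A+Q=>A+Q+Q=>A+Q+Q+Q=>Q+Q+Q+Q=>a+Q+Q+Q=>a+a+Q+Q=>a+a+a+Q=>a+a+a+a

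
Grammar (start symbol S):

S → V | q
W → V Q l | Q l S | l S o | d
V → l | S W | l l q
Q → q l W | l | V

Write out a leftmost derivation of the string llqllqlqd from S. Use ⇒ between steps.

S ⇒ V ⇒ SW ⇒ VW ⇒ llqW ⇒ llqQlS ⇒ llqVlS ⇒ llqllqlS ⇒ llqllqlV ⇒ llqllqlSW ⇒ llqllqlqW ⇒ llqllqlqd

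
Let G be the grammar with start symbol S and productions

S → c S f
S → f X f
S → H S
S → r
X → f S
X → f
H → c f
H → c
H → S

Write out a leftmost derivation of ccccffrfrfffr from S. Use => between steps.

S => HS => SS => cSfS => ccSffS => cccSfffS => cccHSfffS => cccSSfffS => cccHSSfffS => ccccSSfffS => ccccfXfSfffS => ccccffSfSfffS => ccccffrfSfffS => ccccffrfrfffS => ccccffrfrfffr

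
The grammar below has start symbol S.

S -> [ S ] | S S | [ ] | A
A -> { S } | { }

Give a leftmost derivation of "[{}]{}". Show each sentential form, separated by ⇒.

S ⇒ SS ⇒ [S]S ⇒ [A]S ⇒ [{}]S ⇒ [{}]A ⇒ [{}]{}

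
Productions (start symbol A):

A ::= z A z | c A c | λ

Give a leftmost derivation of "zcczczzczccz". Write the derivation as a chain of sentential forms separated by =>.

A => zAz => zcAcz => zccAccz => zcczAzccz => zcczcAczccz => zcczczAzczccz => zcczczzczccz

A => zAz   [A ::= z A z]
zAz => zcAcz   [A ::= c A c]
zcAcz => zccAccz   [A ::= c A c]
zccAccz => zcczAzccz   [A ::= z A z]
zcczAzccz => zcczcAczccz   [A ::= c A c]
zcczcAczccz => zcczczAzczccz   [A ::= z A z]
zcczczAzczccz => zcczczzczccz   [A ::= λ]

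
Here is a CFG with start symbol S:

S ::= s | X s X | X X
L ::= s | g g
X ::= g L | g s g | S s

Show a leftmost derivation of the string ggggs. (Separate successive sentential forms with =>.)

S => XX   [S ::= X X]
XX => gLX   [X ::= g L]
gLX => gggX   [L ::= g g]
gggX => ggggL   [X ::= g L]
ggggL => ggggs   [L ::= s]

S => XX => gLX => gggX => ggggL => ggggs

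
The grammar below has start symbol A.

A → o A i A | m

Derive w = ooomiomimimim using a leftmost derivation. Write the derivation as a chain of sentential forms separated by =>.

A => oAiA   [A → o A i A]
oAiA => ooAiAiA   [A → o A i A]
ooAiAiA => oooAiAiAiA   [A → o A i A]
oooAiAiAiA => ooomiAiAiA   [A → m]
ooomiAiAiA => ooomioAiAiAiA   [A → o A i A]
ooomioAiAiAiA => ooomiomiAiAiA   [A → m]
ooomiomiAiAiA => ooomiomimiAiA   [A → m]
ooomiomimiAiA => ooomiomimimiA   [A → m]
ooomiomimimiA => ooomiomimimim   [A → m]

A => oAiA => ooAiAiA => oooAiAiAiA => ooomiAiAiA => ooomioAiAiAiA => ooomiomiAiAiA => ooomiomimiAiA => ooomiomimimiA => ooomiomimimim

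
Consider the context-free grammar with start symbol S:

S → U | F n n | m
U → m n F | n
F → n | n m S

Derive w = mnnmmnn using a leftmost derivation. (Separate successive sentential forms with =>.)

S => U   [S → U]
U => mnF   [U → m n F]
mnF => mnnmS   [F → n m S]
mnnmS => mnnmU   [S → U]
mnnmU => mnnmmnF   [U → m n F]
mnnmmnF => mnnmmnn   [F → n]

S=>U=>mnF=>mnnmS=>mnnmU=>mnnmmnF=>mnnmmnn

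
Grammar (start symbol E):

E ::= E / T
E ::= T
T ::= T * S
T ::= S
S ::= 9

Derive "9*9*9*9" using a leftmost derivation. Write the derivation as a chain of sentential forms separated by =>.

E => T => T*S => T*S*S => T*S*S*S => S*S*S*S => 9*S*S*S => 9*9*S*S => 9*9*9*S => 9*9*9*9

E => T   [E ::= T]
T => T*S   [T ::= T * S]
T*S => T*S*S   [T ::= T * S]
T*S*S => T*S*S*S   [T ::= T * S]
T*S*S*S => S*S*S*S   [T ::= S]
S*S*S*S => 9*S*S*S   [S ::= 9]
9*S*S*S => 9*9*S*S   [S ::= 9]
9*9*S*S => 9*9*9*S   [S ::= 9]
9*9*9*S => 9*9*9*9   [S ::= 9]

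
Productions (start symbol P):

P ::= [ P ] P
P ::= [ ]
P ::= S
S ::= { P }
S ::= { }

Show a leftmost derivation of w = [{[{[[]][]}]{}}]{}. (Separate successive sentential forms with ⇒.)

P ⇒ [P]P ⇒ [S]P ⇒ [{P}]P ⇒ [{[P]P}]P ⇒ [{[S]P}]P ⇒ [{[{P}]P}]P ⇒ [{[{[P]P}]P}]P ⇒ [{[{[[]]P}]P}]P ⇒ [{[{[[]][]}]P}]P ⇒ [{[{[[]][]}]S}]P ⇒ [{[{[[]][]}]{}}]P ⇒ [{[{[[]][]}]{}}]S ⇒ [{[{[[]][]}]{}}]{}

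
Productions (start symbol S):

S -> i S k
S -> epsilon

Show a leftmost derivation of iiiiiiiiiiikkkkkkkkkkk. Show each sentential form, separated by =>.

S => iSk   [S -> i S k]
iSk => iiSkk   [S -> i S k]
iiSkk => iiiSkkk   [S -> i S k]
iiiSkkk => iiiiSkkkk   [S -> i S k]
iiiiSkkkk => iiiiiSkkkkk   [S -> i S k]
iiiiiSkkkkk => iiiiiiSkkkkkk   [S -> i S k]
iiiiiiSkkkkkk => iiiiiiiSkkkkkkk   [S -> i S k]
iiiiiiiSkkkkkkk => iiiiiiiiSkkkkkkkk   [S -> i S k]
iiiiiiiiSkkkkkkkk => iiiiiiiiiSkkkkkkkkk   [S -> i S k]
iiiiiiiiiSkkkkkkkkk => iiiiiiiiiiSkkkkkkkkkk   [S -> i S k]
iiiiiiiiiiSkkkkkkkkkk => iiiiiiiiiiiSkkkkkkkkkkk   [S -> i S k]
iiiiiiiiiiiSkkkkkkkkkkk => iiiiiiiiiiikkkkkkkkkkk   [S -> epsilon]

S => iSk => iiSkk => iiiSkkk => iiiiSkkkk => iiiiiSkkkkk => iiiiiiSkkkkkk => iiiiiiiSkkkkkkk => iiiiiiiiSkkkkkkkk => iiiiiiiiiSkkkkkkkkk => iiiiiiiiiiSkkkkkkkkkk => iiiiiiiiiiiSkkkkkkkkkkk => iiiiiiiiiiikkkkkkkkkkk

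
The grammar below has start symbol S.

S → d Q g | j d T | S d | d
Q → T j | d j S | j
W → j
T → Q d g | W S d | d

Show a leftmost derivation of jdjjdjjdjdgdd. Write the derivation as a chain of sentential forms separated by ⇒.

S ⇒ jdT ⇒ jdWSd ⇒ jdjSd ⇒ jdjjdTd ⇒ jdjjdWSdd ⇒ jdjjdjSdd ⇒ jdjjdjjdTdd ⇒ jdjjdjjdQdgdd ⇒ jdjjdjjdjdgdd

S ⇒ jdT   [S → j d T]
jdT ⇒ jdWSd   [T → W S d]
jdWSd ⇒ jdjSd   [W → j]
jdjSd ⇒ jdjjdTd   [S → j d T]
jdjjdTd ⇒ jdjjdWSdd   [T → W S d]
jdjjdWSdd ⇒ jdjjdjSdd   [W → j]
jdjjdjSdd ⇒ jdjjdjjdTdd   [S → j d T]
jdjjdjjdTdd ⇒ jdjjdjjdQdgdd   [T → Q d g]
jdjjdjjdQdgdd ⇒ jdjjdjjdjdgdd   [Q → j]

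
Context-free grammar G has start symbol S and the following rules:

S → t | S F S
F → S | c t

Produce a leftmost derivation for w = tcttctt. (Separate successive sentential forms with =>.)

S => SFS   [S → S F S]
SFS => SFSFS   [S → S F S]
SFSFS => tFSFS   [S → t]
tFSFS => tctSFS   [F → c t]
tctSFS => tcttFS   [S → t]
tcttFS => tcttctS   [F → c t]
tcttctS => tcttctt   [S → t]

S=>SFS=>SFSFS=>tFSFS=>tctSFS=>tcttFS=>tcttctS=>tcttctt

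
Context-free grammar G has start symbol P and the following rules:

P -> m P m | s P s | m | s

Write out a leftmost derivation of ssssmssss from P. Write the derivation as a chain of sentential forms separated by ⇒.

P ⇒ sPs   [P -> s P s]
sPs ⇒ ssPss   [P -> s P s]
ssPss ⇒ sssPsss   [P -> s P s]
sssPsss ⇒ ssssPssss   [P -> s P s]
ssssPssss ⇒ ssssmssss   [P -> m]

P⇒sPs⇒ssPss⇒sssPsss⇒ssssPssss⇒ssssmssss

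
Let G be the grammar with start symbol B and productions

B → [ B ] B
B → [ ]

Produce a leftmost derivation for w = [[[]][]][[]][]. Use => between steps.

B => [B]B   [B → [ B ] B]
[B]B => [[B]B]B   [B → [ B ] B]
[[B]B]B => [[[]]B]B   [B → [ ]]
[[[]]B]B => [[[]][]]B   [B → [ ]]
[[[]][]]B => [[[]][]][B]B   [B → [ B ] B]
[[[]][]][B]B => [[[]][]][[]]B   [B → [ ]]
[[[]][]][[]]B => [[[]][]][[]][]   [B → [ ]]

B => [B]B => [[B]B]B => [[[]]B]B => [[[]][]]B => [[[]][]][B]B => [[[]][]][[]]B => [[[]][]][[]][]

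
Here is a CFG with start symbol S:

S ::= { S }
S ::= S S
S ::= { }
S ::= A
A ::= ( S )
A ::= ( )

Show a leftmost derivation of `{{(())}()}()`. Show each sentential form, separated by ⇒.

S⇒SS⇒{S}S⇒{SS}S⇒{{S}S}S⇒{{A}S}S⇒{{(S)}S}S⇒{{(A)}S}S⇒{{(())}S}S⇒{{(())}A}S⇒{{(())}()}S⇒{{(())}()}A⇒{{(())}()}()

S ⇒ SS   [S ::= S S]
SS ⇒ {S}S   [S ::= { S }]
{S}S ⇒ {SS}S   [S ::= S S]
{SS}S ⇒ {{S}S}S   [S ::= { S }]
{{S}S}S ⇒ {{A}S}S   [S ::= A]
{{A}S}S ⇒ {{(S)}S}S   [A ::= ( S )]
{{(S)}S}S ⇒ {{(A)}S}S   [S ::= A]
{{(A)}S}S ⇒ {{(())}S}S   [A ::= ( )]
{{(())}S}S ⇒ {{(())}A}S   [S ::= A]
{{(())}A}S ⇒ {{(())}()}S   [A ::= ( )]
{{(())}()}S ⇒ {{(())}()}A   [S ::= A]
{{(())}()}A ⇒ {{(())}()}()   [A ::= ( )]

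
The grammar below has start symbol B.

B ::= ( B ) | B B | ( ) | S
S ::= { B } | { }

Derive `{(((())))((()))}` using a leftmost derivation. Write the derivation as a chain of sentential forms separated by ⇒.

B ⇒ S ⇒ {B} ⇒ {BB} ⇒ {(B)B} ⇒ {((B))B} ⇒ {(((B)))B} ⇒ {(((())))B} ⇒ {(((())))(B)} ⇒ {(((())))((B))} ⇒ {(((())))((()))}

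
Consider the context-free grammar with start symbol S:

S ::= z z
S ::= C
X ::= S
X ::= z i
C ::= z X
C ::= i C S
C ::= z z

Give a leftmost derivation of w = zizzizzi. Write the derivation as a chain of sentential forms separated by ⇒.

S⇒C⇒zX⇒zS⇒zC⇒ziCS⇒zizXS⇒zizziS⇒zizziC⇒zizzizX⇒zizzizzi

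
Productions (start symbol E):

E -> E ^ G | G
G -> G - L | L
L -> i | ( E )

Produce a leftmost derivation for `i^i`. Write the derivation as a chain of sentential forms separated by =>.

E => E^G => G^G => L^G => i^G => i^L => i^i

E => E^G   [E -> E ^ G]
E^G => G^G   [E -> G]
G^G => L^G   [G -> L]
L^G => i^G   [L -> i]
i^G => i^L   [G -> L]
i^L => i^i   [L -> i]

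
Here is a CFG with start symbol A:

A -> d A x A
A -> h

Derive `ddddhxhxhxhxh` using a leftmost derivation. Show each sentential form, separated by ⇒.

A ⇒ dAxA ⇒ ddAxAxA ⇒ dddAxAxAxA ⇒ ddddAxAxAxAxA ⇒ ddddhxAxAxAxA ⇒ ddddhxhxAxAxA ⇒ ddddhxhxhxAxA ⇒ ddddhxhxhxhxA ⇒ ddddhxhxhxhxh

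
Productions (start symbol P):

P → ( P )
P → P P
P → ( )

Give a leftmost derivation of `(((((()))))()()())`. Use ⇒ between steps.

P⇒(P)⇒(PP)⇒((P)P)⇒(((P))P)⇒((((P)))P)⇒(((((P))))P)⇒(((((()))))P)⇒(((((()))))PP)⇒(((((()))))()P)⇒(((((()))))()PP)⇒(((((()))))()()P)⇒(((((()))))()()())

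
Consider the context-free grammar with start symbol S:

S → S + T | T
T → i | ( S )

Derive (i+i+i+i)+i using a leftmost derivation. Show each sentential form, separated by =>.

S => S+T   [S → S + T]
S+T => T+T   [S → T]
T+T => (S)+T   [T → ( S )]
(S)+T => (S+T)+T   [S → S + T]
(S+T)+T => (S+T+T)+T   [S → S + T]
(S+T+T)+T => (S+T+T+T)+T   [S → S + T]
(S+T+T+T)+T => (T+T+T+T)+T   [S → T]
(T+T+T+T)+T => (i+T+T+T)+T   [T → i]
(i+T+T+T)+T => (i+i+T+T)+T   [T → i]
(i+i+T+T)+T => (i+i+i+T)+T   [T → i]
(i+i+i+T)+T => (i+i+i+i)+T   [T → i]
(i+i+i+i)+T => (i+i+i+i)+i   [T → i]

S=>S+T=>T+T=>(S)+T=>(S+T)+T=>(S+T+T)+T=>(S+T+T+T)+T=>(T+T+T+T)+T=>(i+T+T+T)+T=>(i+i+T+T)+T=>(i+i+i+T)+T=>(i+i+i+i)+T=>(i+i+i+i)+i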